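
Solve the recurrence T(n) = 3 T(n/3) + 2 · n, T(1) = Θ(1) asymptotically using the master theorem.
T(n) = Θ(n log n)

log_3 3 = 1, and f(n) = 2 · n = Θ(n^(log_3 3)). This is Case 2 of the master theorem: T(n) = Θ(f(n) · log n) = Θ(n log n).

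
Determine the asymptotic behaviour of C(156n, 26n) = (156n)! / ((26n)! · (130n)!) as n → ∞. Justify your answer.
C(156n, 26n) ~ (46656/3125)^(26n) · sqrt(3/(5π·26n))

Write N = 26n. Apply Stirling to each factorial:
  (6N)! ~ sqrt(2π·6N) · (6N/e)^(6N),
  N! ~ sqrt(2π N) · (N/e)^N,
  (5N)! ~ sqrt(2π·5N) · (5N/e)^(5N).
The exponential factors combine to (6N)^(6N) / (N^N · (5N)^(5N)) = 6^(6N)/5^(5N) = (6^6/5^5)^N = (46656/3125)^N.
The square-root prefactors combine to sqrt(2π·6N) / (sqrt(2π N)·sqrt(2π·5N)) = sqrt(6 / (2π·5·N)) = sqrt(3/(5π·26n)).
Substituting N = 26n: C(156n, 26n) ~ (46656/3125)^(26n) · sqrt(3/(5π·26n)).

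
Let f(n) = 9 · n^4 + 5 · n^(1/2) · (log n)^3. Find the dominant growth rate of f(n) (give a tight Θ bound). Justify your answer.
f(n) ∈ Θ(n^4)

Compare the terms by growth order. For large n, n^a · (log n)^b dominates n^a' · (log n)^b' iff a > a', or (a = a' and b > b'). Ranking the 2 terms shows the dominant one is 9 · n^4. Hence f(n) ∈ Θ(n^4).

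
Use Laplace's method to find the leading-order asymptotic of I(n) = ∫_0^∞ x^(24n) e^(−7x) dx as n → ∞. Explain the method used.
I(n) ~ (sqrt(2π·24n) / 7) · (24n/(7e))^(24n)

Write the integrand as exp(24n ln x − 7x) and set f(x) = 24n ln x − 7x. Then f'(x) = 24n/x − 7 = 0 at x* = 24n/7, and f''(x*) = −24n/x*^2 = −7^2/(24n). Laplace's method (interior maximum) gives
  I(n) ~ e^(f(x*)) · sqrt(2π / |f''(x*)|)
        = exp(24n ln(24n/7) − 24n) · sqrt(2π · 24n / 7^2)
        = (24n/7)^(24n) e^(−24n) · sqrt(2π·24n) / 7
        = (sqrt(2π·24n) / 7) · (24n/(7e))^(24n).
This matches Γ(24n+1)/7^(24n+1) with Stirling applied to Γ.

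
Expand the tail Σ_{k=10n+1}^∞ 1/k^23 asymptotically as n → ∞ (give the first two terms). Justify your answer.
Σ_{k>10n} 1/k^23 = 1/(22 · (10n)^22) − 1/(2 · (10n)^23) + O(1/(10n)^24)

Compare to the integral: ∫_{10n}^∞ x^(−23) dx = [−x^(−22)/22]_{10n}^∞ = 1/((23−1)·(10n)^22). The Euler-Maclaurin correction adds −f(10n)/2 = −1/(2·(10n)^23). Euler-Maclaurin then gives
  Σ_{k>10n} 1/k^23 = ∫_{10n}^∞ dx/x^23 − 1/(2·(10n)^23) + O(1/(10n)^24).
(Equivalently this is ζ(23) − Σ_{k≤10n} 1/k^23.)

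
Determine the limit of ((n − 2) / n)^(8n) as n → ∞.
lim = e^(−16)

Rewrite as (1 − 2/n)^(8n). By the standard limit (1 + x/n)^n → e^x, we have (1 − 2/n)^n → e^(−2), and raising to the 8th power gives e^(−16).
More precisely, ln[(1 − 2/n)^(8n)] = 8n · ln(1 − 2/n) = 8n · (-2/n + O(1/n^2)) = -16 + O(1/n) → -16.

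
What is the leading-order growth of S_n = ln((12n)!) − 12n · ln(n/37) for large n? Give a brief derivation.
S_n ~ 12n · (ln 444 − 1) + O(ln n)

Stirling: ln((12n)!) = 12n ln(12n) − 12n + O(ln n).
  S_n = 12n ln(12n) − 12n − 12n ln(n/37) + O(ln n)
      = 12n ln(12n) − 12n ln n + 12n ln 37 − 12n + O(ln n)
      = 12n ln 12 + 12n ln 37 − 12n + O(ln n)
      = 12n (ln 444 − 1) + O(ln n).
Numerically ln(444) − 1 ≈ 5.0958.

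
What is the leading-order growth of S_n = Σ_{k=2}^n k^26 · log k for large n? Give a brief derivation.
S_n ~ n^27 log n / 27 − n^27 / 729

By integral comparison, S_n = ∫_1^n x^26 · log x dx + O(n^26 · log n). For the integral, ∫ x^26 log x dx = n^27 log n / 27 − n^27/729 (integration by parts). Hence S_n ~ n^27 log n / 27 − n^27 / 729.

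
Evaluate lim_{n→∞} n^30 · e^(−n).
lim = 0

Exponentials with base > 1 dominate every fixed polynomial: for any fixed c, n^c / e^n → 0 as n → ∞ (e.g. by the ratio test, or since e^n grows faster than any power of n). Hence n^30 · e^(−n) = n^30 / e^n → 0.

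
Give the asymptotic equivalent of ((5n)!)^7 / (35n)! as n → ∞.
((5n)!)^7/(35n)! ~ ((2π·5n)^(6/2) / sqrt(7)) · 7^(−7·5n)  →  0

Write N = 5n. Stirling: N! ~ sqrt(2π N)(N/e)^N and (7N)! ~ sqrt(2π·7N)·(7N/e)^(7N).
  (N!)^7/(7N)! ~ (2π N)^(7/2) (N/e)^(7N) / [sqrt(2π·7N) (7N/e)^(7N)]
     = (2π N)^(7/2) / sqrt(2π·7N) · (N/(7N))^(7N)
     = (2π N)^((7−1)/2) / sqrt(7) · 7^(−7N).
Since 7^7 > 1, the factor 7^(−7N) decays exponentially, so the ratio → 0. Substituting N = 5n gives the stated form.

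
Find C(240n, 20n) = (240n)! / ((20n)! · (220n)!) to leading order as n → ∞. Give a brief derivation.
C(240n, 20n) ~ (8916100448256/285311670611)^(20n) · sqrt(6/(11π·20n))

Write N = 20n. Apply Stirling to each factorial:
  (12N)! ~ sqrt(2π·12N) · (12N/e)^(12N),
  N! ~ sqrt(2π N) · (N/e)^N,
  (11N)! ~ sqrt(2π·11N) · (11N/e)^(11N).
The exponential factors combine to (12N)^(12N) / (N^N · (11N)^(11N)) = 12^(12N)/11^(11N) = (12^12/11^11)^N = (8916100448256/285311670611)^N.
The square-root prefactors combine to sqrt(2π·12N) / (sqrt(2π N)·sqrt(2π·11N)) = sqrt(12 / (2π·11·N)) = sqrt(6/(11π·20n)).
Substituting N = 20n: C(240n, 20n) ~ (8916100448256/285311670611)^(20n) · sqrt(6/(11π·20n)).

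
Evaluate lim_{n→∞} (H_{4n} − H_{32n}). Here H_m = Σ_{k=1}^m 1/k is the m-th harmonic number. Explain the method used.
lim = ln(4/32) = −ln 8

Euler-Maclaurin gives H_m = ln m + γ + 1/(2m) + O(1/m^2). The γ and O(1/m) terms cancel in the difference:
  H_{4n} − H_{32n} = ln(4n) − ln(32n) + O(1/n) = ln(4/32) + O(1/n).
Hence the limit is ln(4/32) = −ln 8.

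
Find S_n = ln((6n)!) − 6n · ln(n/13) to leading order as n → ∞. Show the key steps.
S_n ~ 6n · (ln 78 − 1) + O(ln n)

Stirling: ln((6n)!) = 6n ln(6n) − 6n + O(ln n).
  S_n = 6n ln(6n) − 6n − 6n ln(n/13) + O(ln n)
      = 6n ln(6n) − 6n ln n + 6n ln 13 − 6n + O(ln n)
      = 6n ln 6 + 6n ln 13 − 6n + O(ln n)
      = 6n (ln 78 − 1) + O(ln n).
Numerically ln(78) − 1 ≈ 3.3567.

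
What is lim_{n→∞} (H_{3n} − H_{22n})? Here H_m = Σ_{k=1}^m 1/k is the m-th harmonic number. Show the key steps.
lim = ln(3/22)

Euler-Maclaurin gives H_m = ln m + γ + 1/(2m) + O(1/m^2). The γ and O(1/m) terms cancel in the difference:
  H_{3n} − H_{22n} = ln(3n) − ln(22n) + O(1/n) = ln(3/22) + O(1/n).
Hence the limit is ln(3/22).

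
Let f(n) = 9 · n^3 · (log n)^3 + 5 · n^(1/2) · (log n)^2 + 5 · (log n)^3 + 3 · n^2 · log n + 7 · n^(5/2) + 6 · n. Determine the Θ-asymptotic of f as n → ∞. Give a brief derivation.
f(n) ∈ Θ(n^3 · (log n)^3)

Compare the terms by growth order. For large n, n^a · (log n)^b dominates n^a' · (log n)^b' iff a > a', or (a = a' and b > b'). Ranking the 6 terms shows the dominant one is 9 · n^3 · (log n)^3. Hence f(n) ∈ Θ(n^3 · (log n)^3).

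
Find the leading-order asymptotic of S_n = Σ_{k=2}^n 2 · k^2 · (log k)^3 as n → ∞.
S_n ~ 2 · n^3 · (log n)^3 / 3

By integral comparison, S_n = ∫_1^n 2 · x^2 · (log x)^3 dx + O(n^2 · (log n)^3). For the integral, the leading term of ∫_1^n x^2 (log x)^3 dx is n^3/3 · (log n)^3 (by repeated integration by parts; each step lowers the log-exponent and produces a relatively O(1/log n) correction). Hence S_n ~ 2 · n^3 · (log n)^3 / 3.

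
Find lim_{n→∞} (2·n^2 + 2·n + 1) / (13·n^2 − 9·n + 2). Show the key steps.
lim = 2/13

For large n the leading n^2 terms dominate both numerator and denominator. Dividing top and bottom by n^2, every other term tends to 0, leaving 2/13.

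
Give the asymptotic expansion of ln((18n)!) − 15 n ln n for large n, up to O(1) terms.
ln((18n)!) − 15 n ln n = 3 n ln n + 18(ln 18 − 1) n + (1/2) ln(2π·18n) + O(1/n)

Stirling: ln((18n)!) = 18n ln(18n) − 18n + (1/2) ln(2π·18n) + O(1/n).
Expand 18n ln(18n) = 18n (ln n + ln 18) = 18n ln n + 18n ln 18.
Subtract 15n ln n: leading term is (18 − 15) n ln n = 3 n ln n. The next term is 18n ln 18 − 18n = 18(ln 18 − 1) n. Then the (1/2) ln(2π·18n) correction.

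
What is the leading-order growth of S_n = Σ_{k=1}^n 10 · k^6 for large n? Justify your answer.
S_n ~ 10 · n^7 / 7

By integral comparison (Euler-Maclaurin), Σ_{k=1}^n 10 · k^6 = 10 · ∫_0^n x^6 dx + O(n^6) = 10 · n^7/7 + O(n^6). (Equivalently, Faulhaber's formula gives the same leading term.)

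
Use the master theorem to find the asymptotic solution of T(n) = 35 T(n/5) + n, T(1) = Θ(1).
T(n) = Θ(n^(log_5 35))

Master theorem: compare f(n) = n to n^(log_5 35) where log_5 35 ≈ 2.209. Since 1 < log_5 35, we have f(n) = O(n^(log_5 35 − ε)) for some ε > 0 — Case 1. Hence T(n) = Θ(n^(log_5 35)).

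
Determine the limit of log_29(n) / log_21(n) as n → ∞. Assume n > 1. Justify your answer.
lim = ln(21) / ln(29) = log_29(21)

Change of base: log_29(n) = ln n / ln 29 and log_21(n) = ln n / ln 21. The ratio is (ln n / ln 29) · (ln 21 / ln n) = ln 21 / ln 29, a constant independent of n. So the limit is ln 21 / ln 29 = log_29(21).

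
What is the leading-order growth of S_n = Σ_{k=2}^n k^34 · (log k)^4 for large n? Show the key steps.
S_n ~ n^35 · (log n)^4 / 35

By integral comparison, S_n = ∫_1^n x^34 · (log x)^4 dx + O(n^34 · (log n)^4). For the integral, the leading term of ∫_1^n x^34 (log x)^4 dx is n^35/35 · (log n)^4 (by repeated integration by parts; each step lowers the log-exponent and produces a relatively O(1/log n) correction). Hence S_n ~ n^35 · (log n)^4 / 35.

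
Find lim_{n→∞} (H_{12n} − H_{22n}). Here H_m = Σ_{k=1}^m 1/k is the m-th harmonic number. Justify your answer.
lim = ln(12/22) = ln(6/11)

Euler-Maclaurin gives H_m = ln m + γ + 1/(2m) + O(1/m^2). The γ and O(1/m) terms cancel in the difference:
  H_{12n} − H_{22n} = ln(12n) − ln(22n) + O(1/n) = ln(12/22) + O(1/n).
Hence the limit is ln(12/22) = ln(6/11).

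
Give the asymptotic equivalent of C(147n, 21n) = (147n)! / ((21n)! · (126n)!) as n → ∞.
C(147n, 21n) ~ (823543/46656)^(21n) · sqrt(7/(12π·21n))

Write N = 21n. Apply Stirling to each factorial:
  (7N)! ~ sqrt(2π·7N) · (7N/e)^(7N),
  N! ~ sqrt(2π N) · (N/e)^N,
  (6N)! ~ sqrt(2π·6N) · (6N/e)^(6N).
The exponential factors combine to (7N)^(7N) / (N^N · (6N)^(6N)) = 7^(7N)/6^(6N) = (7^7/6^6)^N = (823543/46656)^N.
The square-root prefactors combine to sqrt(2π·7N) / (sqrt(2π N)·sqrt(2π·6N)) = sqrt(7 / (2π·6·N)) = sqrt(7/(12π·21n)).
Substituting N = 21n: C(147n, 21n) ~ (823543/46656)^(21n) · sqrt(7/(12π·21n)).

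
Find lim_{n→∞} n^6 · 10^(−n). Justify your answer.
lim = 0

Exponentials with base > 1 dominate every fixed polynomial: for any fixed c, n^c / 10^n → 0 as n → ∞ (e.g. by the ratio test, or by writing 10^n = e^(n ln 10) and noting e^(n ln 10) / n^c → ∞). Hence n^6 · 10^(−n) = n^6 / 10^n → 0.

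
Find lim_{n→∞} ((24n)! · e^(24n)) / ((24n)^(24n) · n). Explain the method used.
lim = 0

Stirling: (24n)! ~ sqrt(2π·24n) · (24n/e)^(24n). Hence
  (24n)! · e^(24n) / (24n)^(24n) ~ sqrt(2π·24n).
Dividing by n: sqrt(2π·24n) / n = sqrt(2π·24) · n^((1−2)/2), so the expression behaves like sqrt(2π·24) · n^((1−2)/2) → 0.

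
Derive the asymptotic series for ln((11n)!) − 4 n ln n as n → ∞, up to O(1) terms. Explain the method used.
ln((11n)!) − 4 n ln n = 7 n ln n + 11(ln 11 − 1) n + (1/2) ln(2π·11n) + O(1/n)

Stirling: ln((11n)!) = 11n ln(11n) − 11n + (1/2) ln(2π·11n) + O(1/n).
Expand 11n ln(11n) = 11n (ln n + ln 11) = 11n ln n + 11n ln 11.
Subtract 4n ln n: leading term is (11 − 4) n ln n = 7 n ln n. The next term is 11n ln 11 − 11n = 11(ln 11 − 1) n. Then the (1/2) ln(2π·11n) correction.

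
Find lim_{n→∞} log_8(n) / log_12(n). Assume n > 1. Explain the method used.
lim = ln(12) / ln(8) = log_8(12)

Change of base: log_8(n) = ln n / ln 8 and log_12(n) = ln n / ln 12. The ratio is (ln n / ln 8) · (ln 12 / ln n) = ln 12 / ln 8, a constant independent of n. So the limit is ln 12 / ln 8 = log_8(12).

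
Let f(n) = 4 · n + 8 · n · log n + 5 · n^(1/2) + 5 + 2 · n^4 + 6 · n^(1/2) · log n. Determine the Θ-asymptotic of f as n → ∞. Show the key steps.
f(n) ∈ Θ(n^4)

Compare the terms by growth order. For large n, n^a · (log n)^b dominates n^a' · (log n)^b' iff a > a', or (a = a' and b > b'). Ranking the 6 terms shows the dominant one is 2 · n^4. Hence f(n) ∈ Θ(n^4).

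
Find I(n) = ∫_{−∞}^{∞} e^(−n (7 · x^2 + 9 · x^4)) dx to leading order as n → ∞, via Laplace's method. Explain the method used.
I(n) ~ sqrt(π/(7n))

φ(x) = 7 · x^2 + 9 · x^4 has its unique global minimum at x* = 0 (since φ'(x) = 14x + 36x^3 = 0 only at x = 0 for real x with both coefficients positive, and φ → ∞ as |x| → ∞). At x* = 0, φ(0) = 0 and φ''(0) = 14. Laplace's method then gives
  I(n) ~ sqrt(2π / (n · φ''(0))) · e^(−n φ(0)) = sqrt(2π / (14n)) = sqrt(π/(7n)).
The 9 · x^4 term contributes only at subleading order (an O(1/n) relative correction).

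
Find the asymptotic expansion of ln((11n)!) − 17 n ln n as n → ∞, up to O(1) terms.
ln((11n)!) − 17 n ln n = −6 n ln n + 11(ln 11 − 1) n + (1/2) ln(2π·11n) + O(1/n)

Stirling: ln((11n)!) = 11n ln(11n) − 11n + (1/2) ln(2π·11n) + O(1/n).
Expand 11n ln(11n) = 11n (ln n + ln 11) = 11n ln n + 11n ln 11.
Subtract 17n ln n: leading term is (11 − 17) n ln n = −6 n ln n. The next term is 11n ln 11 − 11n = 11(ln 11 − 1) n. Then the (1/2) ln(2π·11n) correction.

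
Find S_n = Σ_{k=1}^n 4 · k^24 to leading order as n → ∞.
S_n ~ 4 · n^25 / 25

By integral comparison (Euler-Maclaurin), Σ_{k=1}^n 4 · k^24 = 4 · ∫_0^n x^24 dx + O(n^24) = 4 · n^25/25 + O(n^24). (Equivalently, Faulhaber's formula gives the same leading term.)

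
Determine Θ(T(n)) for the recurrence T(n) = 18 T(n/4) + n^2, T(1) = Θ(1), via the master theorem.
T(n) = Θ(n^(log_4 18))

Master theorem: compare f(n) = n^2 to n^(log_4 18) where log_4 18 ≈ 2.085. Since 2 < log_4 18, we have f(n) = O(n^(log_4 18 − ε)) for some ε > 0 — Case 1. Hence T(n) = Θ(n^(log_4 18)).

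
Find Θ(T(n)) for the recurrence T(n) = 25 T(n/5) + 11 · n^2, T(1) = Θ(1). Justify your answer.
T(n) = Θ(n^2 log n)

log_5 25 = 2, and f(n) = 11 · n^2 = Θ(n^(log_5 25)). This is Case 2 of the master theorem: T(n) = Θ(f(n) · log n) = Θ(n^2 log n).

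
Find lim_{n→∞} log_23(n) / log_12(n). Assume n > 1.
lim = ln(12) / ln(23) = log_23(12)

Change of base: log_23(n) = ln n / ln 23 and log_12(n) = ln n / ln 12. The ratio is (ln n / ln 23) · (ln 12 / ln n) = ln 12 / ln 23, a constant independent of n. So the limit is ln 12 / ln 23 = log_23(12).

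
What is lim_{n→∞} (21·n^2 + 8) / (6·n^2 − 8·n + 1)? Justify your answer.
lim = 21/6 = 7/2

For large n the leading n^2 terms dominate both numerator and denominator. Dividing top and bottom by n^2, every other term tends to 0, leaving 21/6 = 7/2.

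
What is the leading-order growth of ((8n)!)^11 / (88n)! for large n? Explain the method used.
((8n)!)^11/(88n)! ~ ((2π·8n)^(10/2) / sqrt(11)) · 11^(−11·8n)  →  0

Write N = 8n. Stirling: N! ~ sqrt(2π N)(N/e)^N and (11N)! ~ sqrt(2π·11N)·(11N/e)^(11N).
  (N!)^11/(11N)! ~ (2π N)^(11/2) (N/e)^(11N) / [sqrt(2π·11N) (11N/e)^(11N)]
     = (2π N)^(11/2) / sqrt(2π·11N) · (N/(11N))^(11N)
     = (2π N)^((11−1)/2) / sqrt(11) · 11^(−11N).
Since 11^11 > 1, the factor 11^(−11N) decays exponentially, so the ratio → 0. Substituting N = 8n gives the stated form.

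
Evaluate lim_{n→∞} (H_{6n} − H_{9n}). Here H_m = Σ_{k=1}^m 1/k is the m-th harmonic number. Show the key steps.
lim = ln(6/9) = ln(2/3)

Euler-Maclaurin gives H_m = ln m + γ + 1/(2m) + O(1/m^2). The γ and O(1/m) terms cancel in the difference:
  H_{6n} − H_{9n} = ln(6n) − ln(9n) + O(1/n) = ln(6/9) + O(1/n).
Hence the limit is ln(6/9) = ln(2/3).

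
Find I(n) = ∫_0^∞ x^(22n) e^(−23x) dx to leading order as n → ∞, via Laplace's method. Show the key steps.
I(n) ~ (sqrt(2π·22n) / 23) · (22n/(23e))^(22n)

Write the integrand as exp(22n ln x − 23x) and set f(x) = 22n ln x − 23x. Then f'(x) = 22n/x − 23 = 0 at x* = 22n/23, and f''(x*) = −22n/x*^2 = −23^2/(22n). Laplace's method (interior maximum) gives
  I(n) ~ e^(f(x*)) · sqrt(2π / |f''(x*)|)
        = exp(22n ln(22n/23) − 22n) · sqrt(2π · 22n / 23^2)
        = (22n/23)^(22n) e^(−22n) · sqrt(2π·22n) / 23
        = (sqrt(2π·22n) / 23) · (22n/(23e))^(22n).
This matches Γ(22n+1)/23^(22n+1) with Stirling applied to Γ.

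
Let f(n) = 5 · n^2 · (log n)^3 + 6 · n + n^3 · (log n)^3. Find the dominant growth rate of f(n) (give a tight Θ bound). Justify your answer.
f(n) ∈ Θ(n^3 · (log n)^3)

Compare the terms by growth order. For large n, n^a · (log n)^b dominates n^a' · (log n)^b' iff a > a', or (a = a' and b > b'). Ranking the 3 terms shows the dominant one is n^3 · (log n)^3. Hence f(n) ∈ Θ(n^3 · (log n)^3).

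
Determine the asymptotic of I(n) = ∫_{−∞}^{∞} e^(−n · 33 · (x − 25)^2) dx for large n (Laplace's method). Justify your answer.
I(n) = sqrt(π/(33n))

Here φ(x) = 33 · (x − 25)^2 has its unique minimum at x* = 25 with φ(x*) = 0 and φ''(x*) = 66. Laplace's method gives
  I(n) ~ e^(−n φ(x*)) · sqrt(2π / (n · φ''(x*))) = sqrt(2π / (66n)) = sqrt(π/(33n)).
This is exact: substituting u = (x − 25)·sqrt(33n) gives I(n) = (1/sqrt(33n)) ∫_{−∞}^{∞} e^(−u^2) du = sqrt(π/(33n)).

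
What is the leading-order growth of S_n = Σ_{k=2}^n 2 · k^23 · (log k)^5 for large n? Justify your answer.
S_n ~ n^24 · (log n)^5 / 12

By integral comparison, S_n = ∫_1^n 2 · x^23 · (log x)^5 dx + O(n^23 · (log n)^5). For the integral, the leading term of ∫_1^n x^23 (log x)^5 dx is n^24/24 · (log n)^5 (by repeated integration by parts; each step lowers the log-exponent and produces a relatively O(1/log n) correction). Hence S_n ~ n^24 · (log n)^5 / 12.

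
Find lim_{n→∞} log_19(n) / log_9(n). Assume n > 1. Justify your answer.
lim = ln(9) / ln(19) = log_19(9)

Change of base: log_19(n) = ln n / ln 19 and log_9(n) = ln n / ln 9. The ratio is (ln n / ln 19) · (ln 9 / ln n) = ln 9 / ln 19, a constant independent of n. So the limit is ln 9 / ln 19 = log_19(9).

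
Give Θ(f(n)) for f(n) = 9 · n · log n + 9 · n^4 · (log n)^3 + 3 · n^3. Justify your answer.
f(n) ∈ Θ(n^4 · (log n)^3)

Compare the terms by growth order. For large n, n^a · (log n)^b dominates n^a' · (log n)^b' iff a > a', or (a = a' and b > b'). Ranking the 3 terms shows the dominant one is 9 · n^4 · (log n)^3. Hence f(n) ∈ Θ(n^4 · (log n)^3).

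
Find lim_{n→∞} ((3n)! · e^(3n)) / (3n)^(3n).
lim = ∞

Stirling: (3n)! ~ sqrt(2π·3n) · (3n/e)^(3n). Hence
  (3n)! · e^(3n) / (3n)^(3n) ~ sqrt(2π·3n) = sqrt(2π·3) · sqrt(n) → ∞.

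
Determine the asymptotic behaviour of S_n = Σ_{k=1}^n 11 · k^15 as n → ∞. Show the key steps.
S_n ~ 11 · n^16 / 16

By integral comparison (Euler-Maclaurin), Σ_{k=1}^n 11 · k^15 = 11 · ∫_0^n x^15 dx + O(n^15) = 11 · n^16/16 + O(n^15). (Equivalently, Faulhaber's formula gives the same leading term.)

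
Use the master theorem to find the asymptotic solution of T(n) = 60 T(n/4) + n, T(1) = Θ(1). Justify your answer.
T(n) = Θ(n^(log_4 60))

Master theorem: compare f(n) = n to n^(log_4 60) where log_4 60 ≈ 2.953. Since 1 < log_4 60, we have f(n) = O(n^(log_4 60 − ε)) for some ε > 0 — Case 1. Hence T(n) = Θ(n^(log_4 60)).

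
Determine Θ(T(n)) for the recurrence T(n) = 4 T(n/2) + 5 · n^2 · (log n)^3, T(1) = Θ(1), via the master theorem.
T(n) = Θ(n^2 · (log n)^4)

Here log_2 4 = 2 and f(n) = 5 · n^2 · (log n)^3 = Θ(n^(log_2 4) · (log n)^3). This is the extended Case 2 of the master theorem (f matches the critical exponent up to log factors), giving T(n) = Θ(n^(log_2 4) · (log n)^(3+1)) = Θ(n^2 · (log n)^4).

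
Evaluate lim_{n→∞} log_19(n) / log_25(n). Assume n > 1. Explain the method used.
lim = ln(25) / ln(19) = log_19(25)

Change of base: log_19(n) = ln n / ln 19 and log_25(n) = ln n / ln 25. The ratio is (ln n / ln 19) · (ln 25 / ln n) = ln 25 / ln 19, a constant independent of n. So the limit is ln 25 / ln 19 = log_19(25).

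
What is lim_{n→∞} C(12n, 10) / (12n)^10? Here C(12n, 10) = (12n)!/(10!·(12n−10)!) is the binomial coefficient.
lim = 1/10! = 1/3628800

With N = 12n → ∞: C(N, 10) / N^10 = [N(N−1)…(N−9)] / (10! · N^10) = (1/10!) · 1 · (1 − 1/(12n)) · … · (1 − 9/(12n)). Each factor → 1 as N → ∞, so the limit is 1/10! = 1/3628800.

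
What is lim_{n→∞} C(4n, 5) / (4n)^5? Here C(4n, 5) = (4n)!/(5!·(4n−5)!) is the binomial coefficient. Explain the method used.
lim = 1/5! = 1/120

With N = 4n → ∞: C(N, 5) / N^5 = [N(N−1)…(N−4)] / (5! · N^5) = (1/5!) · 1 · (1 − 1/(4n)) · (1 − 2/(4n)) · (1 − 3/(4n)) · (1 − 4/(4n)). Each factor → 1 as N → ∞, so the limit is 1/5! = 1/120.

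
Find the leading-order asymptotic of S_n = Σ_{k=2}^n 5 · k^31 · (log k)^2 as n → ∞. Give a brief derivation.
S_n ~ 5 · n^32 · (log n)^2 / 32

By integral comparison, S_n = ∫_1^n 5 · x^31 · (log x)^2 dx + O(n^31 · (log n)^2). For the integral, the leading term of ∫_1^n x^31 (log x)^2 dx is n^32/32 · (log n)^2 (by repeated integration by parts; each step lowers the log-exponent and produces a relatively O(1/log n) correction). Hence S_n ~ 5 · n^32 · (log n)^2 / 32.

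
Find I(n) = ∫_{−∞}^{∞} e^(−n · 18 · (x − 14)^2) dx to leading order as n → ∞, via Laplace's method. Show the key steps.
I(n) = sqrt(π/(18n))

Here φ(x) = 18 · (x − 14)^2 has its unique minimum at x* = 14 with φ(x*) = 0 and φ''(x*) = 36. Laplace's method gives
  I(n) ~ e^(−n φ(x*)) · sqrt(2π / (n · φ''(x*))) = sqrt(2π / (36n)) = sqrt(π/(18n)).
This is exact: substituting u = (x − 14)·sqrt(18n) gives I(n) = (1/sqrt(18n)) ∫_{−∞}^{∞} e^(−u^2) du = sqrt(π/(18n)).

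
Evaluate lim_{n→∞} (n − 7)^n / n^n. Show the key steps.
lim = e^(−7)

Rewrite as (1 − 7/n)^(n). By the standard limit (1 + x/n)^n → e^x, we have (1 − 7/n)^n → e^(−7), and raising to the 1st power gives e^(−7).
More precisely, ln[(1 − 7/n)^(n)] = n · ln(1 − 7/n) = n · (-7/n + O(1/n^2)) = -7 + O(1/n) → -7.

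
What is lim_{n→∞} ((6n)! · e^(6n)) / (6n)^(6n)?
lim = ∞

Stirling: (6n)! ~ sqrt(2π·6n) · (6n/e)^(6n). Hence
  (6n)! · e^(6n) / (6n)^(6n) ~ sqrt(2π·6n) = sqrt(2π·6) · sqrt(n) → ∞.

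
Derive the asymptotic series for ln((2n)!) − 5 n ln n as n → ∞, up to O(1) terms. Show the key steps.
ln((2n)!) − 5 n ln n = −3 n ln n + 2(ln 2 − 1) n + (1/2) ln(2π·2n) + O(1/n)

Stirling: ln((2n)!) = 2n ln(2n) − 2n + (1/2) ln(2π·2n) + O(1/n).
Expand 2n ln(2n) = 2n (ln n + ln 2) = 2n ln n + 2n ln 2.
Subtract 5n ln n: leading term is (2 − 5) n ln n = −3 n ln n. The next term is 2n ln 2 − 2n = 2(ln 2 − 1) n. Then the (1/2) ln(2π·2n) correction.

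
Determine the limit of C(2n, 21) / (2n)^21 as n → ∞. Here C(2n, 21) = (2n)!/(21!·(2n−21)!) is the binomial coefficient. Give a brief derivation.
lim = 1/21! = 1/51090942171709440000

With N = 2n → ∞: C(N, 21) / N^21 = [N(N−1)…(N−20)] / (21! · N^21) = (1/21!) · 1 · (1 − 1/(2n)) · … · (1 − 20/(2n)). Each factor → 1 as N → ∞, so the limit is 1/21! = 1/51090942171709440000.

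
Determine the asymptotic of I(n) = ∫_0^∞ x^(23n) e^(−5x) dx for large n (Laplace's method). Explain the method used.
I(n) ~ (sqrt(2π·23n) / 5) · (23n/(5e))^(23n)

Write the integrand as exp(23n ln x − 5x) and set f(x) = 23n ln x − 5x. Then f'(x) = 23n/x − 5 = 0 at x* = 23n/5, and f''(x*) = −23n/x*^2 = −5^2/(23n). Laplace's method (interior maximum) gives
  I(n) ~ e^(f(x*)) · sqrt(2π / |f''(x*)|)
        = exp(23n ln(23n/5) − 23n) · sqrt(2π · 23n / 5^2)
        = (23n/5)^(23n) e^(−23n) · sqrt(2π·23n) / 5
        = (sqrt(2π·23n) / 5) · (23n/(5e))^(23n).
This matches Γ(23n+1)/5^(23n+1) with Stirling applied to Γ.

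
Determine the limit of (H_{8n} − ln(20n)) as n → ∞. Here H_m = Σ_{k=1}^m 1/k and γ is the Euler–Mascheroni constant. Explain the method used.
lim = ln(2/5) + γ

By Euler-Maclaurin, H_m = ln m + γ + O(1/m). So
  H_{8n} − ln(20n) = ln(8n) + γ − ln(20n) + O(1/n)
                       = ln(8/20) + γ + O(1/n).
Hence the limit is ln(8/20) + γ (= ln(2/5)).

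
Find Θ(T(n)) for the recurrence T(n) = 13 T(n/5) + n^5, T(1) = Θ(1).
T(n) = Θ(n^5)

log_5 13 ≈ 1.594. f(n) = n^5 dominates n^(log_5 13) since 5 > 1.594, and the regularity condition a·f(n/b) = 13·(n/5)^5 = (13/3125)·n^5 ≤ c·f(n) holds with c = 13/3125 ≈ 0.00416 < 1. So this is Case 3: T(n) = Θ(f(n)) = Θ(n^5).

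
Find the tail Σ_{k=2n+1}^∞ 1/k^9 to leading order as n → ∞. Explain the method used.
Σ_{k>2n} 1/k^9 ~ 1/(8 · (2n)^8)

Compare to the integral: ∫_{2n}^∞ x^(−9) dx = [−x^(−8)/8]_{2n}^∞ = 1/((9−1)·(2n)^8). Euler-Maclaurin then gives
  Σ_{k>2n} 1/k^9 = ∫_{2n}^∞ dx/x^9 − 1/(2·(2n)^9) + O(1/(2n)^10).
(Equivalently this is ζ(9) − Σ_{k≤2n} 1/k^9.)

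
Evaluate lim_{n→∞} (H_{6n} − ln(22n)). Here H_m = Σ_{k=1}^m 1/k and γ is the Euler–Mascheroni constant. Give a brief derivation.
lim = ln(3/11) + γ

By Euler-Maclaurin, H_m = ln m + γ + O(1/m). So
  H_{6n} − ln(22n) = ln(6n) + γ − ln(22n) + O(1/n)
                       = ln(6/22) + γ + O(1/n).
Hence the limit is ln(6/22) + γ (= ln(3/11)).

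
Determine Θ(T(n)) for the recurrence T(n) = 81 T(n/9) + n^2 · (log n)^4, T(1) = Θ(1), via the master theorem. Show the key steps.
T(n) = Θ(n^2 · (log n)^5)

Here log_9 81 = 2 and f(n) = n^2 · (log n)^4 = Θ(n^(log_9 81) · (log n)^4). This is the extended Case 2 of the master theorem (f matches the critical exponent up to log factors), giving T(n) = Θ(n^(log_9 81) · (log n)^(4+1)) = Θ(n^2 · (log n)^5).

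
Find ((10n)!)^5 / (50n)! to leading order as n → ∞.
((10n)!)^5/(50n)! ~ ((2π·10n)^(4/2) / sqrt(5)) · 5^(−5·10n)  →  0

Write N = 10n. Stirling: N! ~ sqrt(2π N)(N/e)^N and (5N)! ~ sqrt(2π·5N)·(5N/e)^(5N).
  (N!)^5/(5N)! ~ (2π N)^(5/2) (N/e)^(5N) / [sqrt(2π·5N) (5N/e)^(5N)]
     = (2π N)^(5/2) / sqrt(2π·5N) · (N/(5N))^(5N)
     = (2π N)^((5−1)/2) / sqrt(5) · 5^(−5N).
Since 5^5 > 1, the factor 5^(−5N) decays exponentially, so the ratio → 0. Substituting N = 10n gives the stated form.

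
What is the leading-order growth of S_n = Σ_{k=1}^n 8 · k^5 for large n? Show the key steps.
S_n ~ 4 · n^6 / 3

By integral comparison (Euler-Maclaurin), Σ_{k=1}^n 8 · k^5 = 8 · ∫_0^n x^5 dx + O(n^5) = 8 · n^6/6 = 4 · n^6 / 3 + O(n^5). (Equivalently, Faulhaber's formula gives the same leading term.)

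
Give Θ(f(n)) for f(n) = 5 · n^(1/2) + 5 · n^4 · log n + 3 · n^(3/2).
f(n) ∈ Θ(n^4 · log n)

Compare the terms by growth order. For large n, n^a · (log n)^b dominates n^a' · (log n)^b' iff a > a', or (a = a' and b > b'). Ranking the 3 terms shows the dominant one is 5 · n^4 · log n. Hence f(n) ∈ Θ(n^4 · log n).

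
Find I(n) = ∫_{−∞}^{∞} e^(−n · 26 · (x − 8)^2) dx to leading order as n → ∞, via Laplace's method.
I(n) = sqrt(π/(26n))

Here φ(x) = 26 · (x − 8)^2 has its unique minimum at x* = 8 with φ(x*) = 0 and φ''(x*) = 52. Laplace's method gives
  I(n) ~ e^(−n φ(x*)) · sqrt(2π / (n · φ''(x*))) = sqrt(2π / (52n)) = sqrt(π/(26n)).
This is exact: substituting u = (x − 8)·sqrt(26n) gives I(n) = (1/sqrt(26n)) ∫_{−∞}^{∞} e^(−u^2) du = sqrt(π/(26n)).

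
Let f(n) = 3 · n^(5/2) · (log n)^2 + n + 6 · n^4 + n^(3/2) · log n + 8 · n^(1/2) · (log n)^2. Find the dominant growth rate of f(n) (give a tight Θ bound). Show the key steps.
f(n) ∈ Θ(n^4)

Compare the terms by growth order. For large n, n^a · (log n)^b dominates n^a' · (log n)^b' iff a > a', or (a = a' and b > b'). Ranking the 5 terms shows the dominant one is 6 · n^4. Hence f(n) ∈ Θ(n^4).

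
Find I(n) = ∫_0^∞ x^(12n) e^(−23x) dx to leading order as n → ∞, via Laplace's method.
I(n) ~ (sqrt(2π·12n) / 23) · (12n/(23e))^(12n)

Write the integrand as exp(12n ln x − 23x) and set f(x) = 12n ln x − 23x. Then f'(x) = 12n/x − 23 = 0 at x* = 12n/23, and f''(x*) = −12n/x*^2 = −23^2/(12n). Laplace's method (interior maximum) gives
  I(n) ~ e^(f(x*)) · sqrt(2π / |f''(x*)|)
        = exp(12n ln(12n/23) − 12n) · sqrt(2π · 12n / 23^2)
        = (12n/23)^(12n) e^(−12n) · sqrt(2π·12n) / 23
        = (sqrt(2π·12n) / 23) · (12n/(23e))^(12n).
This matches Γ(12n+1)/23^(12n+1) with Stirling applied to Γ.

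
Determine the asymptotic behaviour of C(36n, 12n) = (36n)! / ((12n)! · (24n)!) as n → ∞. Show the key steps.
C(36n, 12n) ~ (27/4)^(12n) · sqrt(3/(4π·12n))

Write N = 12n. Apply Stirling to each factorial:
  (3N)! ~ sqrt(2π·3N) · (3N/e)^(3N),
  N! ~ sqrt(2π N) · (N/e)^N,
  (2N)! ~ sqrt(2π·2N) · (2N/e)^(2N).
The exponential factors combine to (3N)^(3N) / (N^N · (2N)^(2N)) = 3^(3N)/2^(2N) = (3^3/2^2)^N = (27/4)^N.
The square-root prefactors combine to sqrt(2π·3N) / (sqrt(2π N)·sqrt(2π·2N)) = sqrt(3 / (2π·2·N)) = sqrt(3/(4π·12n)).
Substituting N = 12n: C(36n, 12n) ~ (27/4)^(12n) · sqrt(3/(4π·12n)).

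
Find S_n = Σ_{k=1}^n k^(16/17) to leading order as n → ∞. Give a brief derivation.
S_n ~ (17/33) · n^(33/17)

Integral comparison: Σ_{k=1}^n k^(16/17) = ∫_0^n x^(16/17) dx + O(n^(16/17)). The integral is n^(1 + 16/17) / (1 + 16/17) = n^((16+17)/17) / ((16+17)/17) = (17/33) · n^(33/17).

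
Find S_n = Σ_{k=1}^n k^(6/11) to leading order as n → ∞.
S_n ~ (11/17) · n^(17/11)

Integral comparison: Σ_{k=1}^n k^(6/11) = ∫_0^n x^(6/11) dx + O(n^(6/11)). The integral is n^(1 + 6/11) / (1 + 6/11) = n^((6+11)/11) / ((6+11)/11) = (11/17) · n^(17/11).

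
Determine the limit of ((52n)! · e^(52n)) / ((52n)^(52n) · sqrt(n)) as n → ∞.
lim = sqrt(2π·52)

Stirling: (52n)! ~ sqrt(2π·52n) · (52n/e)^(52n). Hence
  (52n)! · e^(52n) / (52n)^(52n) ~ sqrt(2π·52n).
Dividing by sqrt(n): sqrt(2π·52n) / sqrt(n) = sqrt(2π·52) · n^((1−1)/2), so the limit is sqrt(2π·52).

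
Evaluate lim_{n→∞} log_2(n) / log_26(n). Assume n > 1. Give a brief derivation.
lim = ln(26) / ln(2) = log_2(26)

Change of base: log_2(n) = ln n / ln 2 and log_26(n) = ln n / ln 26. The ratio is (ln n / ln 2) · (ln 26 / ln n) = ln 26 / ln 2, a constant independent of n. So the limit is ln 26 / ln 2 = log_2(26).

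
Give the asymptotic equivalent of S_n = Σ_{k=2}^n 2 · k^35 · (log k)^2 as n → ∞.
S_n ~ n^36 · (log n)^2 / 18

By integral comparison, S_n = ∫_1^n 2 · x^35 · (log x)^2 dx + O(n^35 · (log n)^2). For the integral, the leading term of ∫_1^n x^35 (log x)^2 dx is n^36/36 · (log n)^2 (by repeated integration by parts; each step lowers the log-exponent and produces a relatively O(1/log n) correction). Hence S_n ~ n^36 · (log n)^2 / 18.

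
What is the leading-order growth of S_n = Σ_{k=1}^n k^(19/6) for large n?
S_n ~ (6/25) · n^(25/6)

Integral comparison: Σ_{k=1}^n k^(19/6) = ∫_0^n x^(19/6) dx + O(n^(19/6)). The integral is n^(1 + 19/6) / (1 + 19/6) = n^((19+6)/6) / ((19+6)/6) = (6/25) · n^(25/6).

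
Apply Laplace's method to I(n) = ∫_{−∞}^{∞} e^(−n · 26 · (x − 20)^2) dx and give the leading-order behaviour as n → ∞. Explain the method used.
I(n) = sqrt(π/(26n))

Here φ(x) = 26 · (x − 20)^2 has its unique minimum at x* = 20 with φ(x*) = 0 and φ''(x*) = 52. Laplace's method gives
  I(n) ~ e^(−n φ(x*)) · sqrt(2π / (n · φ''(x*))) = sqrt(2π / (52n)) = sqrt(π/(26n)).
This is exact: substituting u = (x − 20)·sqrt(26n) gives I(n) = (1/sqrt(26n)) ∫_{−∞}^{∞} e^(−u^2) du = sqrt(π/(26n)).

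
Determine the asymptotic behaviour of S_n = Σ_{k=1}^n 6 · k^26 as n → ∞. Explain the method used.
S_n ~ 2 · n^27 / 9

By integral comparison (Euler-Maclaurin), Σ_{k=1}^n 6 · k^26 = 6 · ∫_0^n x^26 dx + O(n^26) = 6 · n^27/27 = 2 · n^27 / 9 + O(n^26). (Equivalently, Faulhaber's formula gives the same leading term.)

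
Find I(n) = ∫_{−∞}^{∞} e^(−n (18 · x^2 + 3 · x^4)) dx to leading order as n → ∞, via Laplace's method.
I(n) ~ sqrt(π/(18n))

φ(x) = 18 · x^2 + 3 · x^4 has its unique global minimum at x* = 0 (since φ'(x) = 36x + 12x^3 = 0 only at x = 0 for real x with both coefficients positive, and φ → ∞ as |x| → ∞). At x* = 0, φ(0) = 0 and φ''(0) = 36. Laplace's method then gives
  I(n) ~ sqrt(2π / (n · φ''(0))) · e^(−n φ(0)) = sqrt(2π / (36n)) = sqrt(π/(18n)).
The 3 · x^4 term contributes only at subleading order (an O(1/n) relative correction).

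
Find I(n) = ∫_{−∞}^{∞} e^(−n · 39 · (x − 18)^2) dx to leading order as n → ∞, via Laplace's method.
I(n) = sqrt(π/(39n))

Here φ(x) = 39 · (x − 18)^2 has its unique minimum at x* = 18 with φ(x*) = 0 and φ''(x*) = 78. Laplace's method gives
  I(n) ~ e^(−n φ(x*)) · sqrt(2π / (n · φ''(x*))) = sqrt(2π / (78n)) = sqrt(π/(39n)).
This is exact: substituting u = (x − 18)·sqrt(39n) gives I(n) = (1/sqrt(39n)) ∫_{−∞}^{∞} e^(−u^2) du = sqrt(π/(39n)).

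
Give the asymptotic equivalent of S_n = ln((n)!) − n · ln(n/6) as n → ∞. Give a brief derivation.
S_n ~ n · (ln 6 − 1) + O(ln n)

Stirling: ln((n)!) = n ln(n) − n + O(ln n).
  S_n = n ln(n) − n − n ln(n/6) + O(ln n)
      = n ln(n) − n ln n + n ln 6 − n + O(ln n)
      = n ln 6 − n + O(ln n)
      = n (ln 6 − 1) + O(ln n).
Numerically ln(6) − 1 ≈ 0.7918.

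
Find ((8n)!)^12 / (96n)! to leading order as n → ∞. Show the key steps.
((8n)!)^12/(96n)! ~ ((2π·8n)^(11/2) / sqrt(12)) · 12^(−12·8n)  →  0

Write N = 8n. Stirling: N! ~ sqrt(2π N)(N/e)^N and (12N)! ~ sqrt(2π·12N)·(12N/e)^(12N).
  (N!)^12/(12N)! ~ (2π N)^(12/2) (N/e)^(12N) / [sqrt(2π·12N) (12N/e)^(12N)]
     = (2π N)^(12/2) / sqrt(2π·12N) · (N/(12N))^(12N)
     = (2π N)^((12−1)/2) / sqrt(12) · 12^(−12N).
Since 12^12 > 1, the factor 12^(−12N) decays exponentially, so the ratio → 0. Substituting N = 8n gives the stated form.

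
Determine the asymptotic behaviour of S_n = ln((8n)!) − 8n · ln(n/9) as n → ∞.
S_n ~ 8n · (ln 72 − 1) + O(ln n)

Stirling: ln((8n)!) = 8n ln(8n) − 8n + O(ln n).
  S_n = 8n ln(8n) − 8n − 8n ln(n/9) + O(ln n)
      = 8n ln(8n) − 8n ln n + 8n ln 9 − 8n + O(ln n)
      = 8n ln 8 + 8n ln 9 − 8n + O(ln n)
      = 8n (ln 72 − 1) + O(ln n).
Numerically ln(72) − 1 ≈ 3.2767.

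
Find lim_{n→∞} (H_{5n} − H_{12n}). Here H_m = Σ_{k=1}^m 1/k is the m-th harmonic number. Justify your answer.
lim = ln(5/12)

Euler-Maclaurin gives H_m = ln m + γ + 1/(2m) + O(1/m^2). The γ and O(1/m) terms cancel in the difference:
  H_{5n} − H_{12n} = ln(5n) − ln(12n) + O(1/n) = ln(5/12) + O(1/n).
Hence the limit is ln(5/12).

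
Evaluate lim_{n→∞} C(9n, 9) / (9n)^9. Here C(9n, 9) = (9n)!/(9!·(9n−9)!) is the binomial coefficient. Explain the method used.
lim = 1/9! = 1/362880

With N = 9n → ∞: C(N, 9) / N^9 = [N(N−1)…(N−8)] / (9! · N^9) = (1/9!) · 1 · (1 − 1/(9n)) · … · (1 − 8/(9n)). Each factor → 1 as N → ∞, so the limit is 1/9! = 1/362880.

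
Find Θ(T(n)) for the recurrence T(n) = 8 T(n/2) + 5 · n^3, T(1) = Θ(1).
T(n) = Θ(n^3 log n)

log_2 8 = 3, and f(n) = 5 · n^3 = Θ(n^(log_2 8)). This is Case 2 of the master theorem: T(n) = Θ(f(n) · log n) = Θ(n^3 log n).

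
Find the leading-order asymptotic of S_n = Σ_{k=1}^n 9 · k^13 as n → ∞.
S_n ~ 9 · n^14 / 14

By integral comparison (Euler-Maclaurin), Σ_{k=1}^n 9 · k^13 = 9 · ∫_0^n x^13 dx + O(n^13) = 9 · n^14/14 + O(n^13). (Equivalently, Faulhaber's formula gives the same leading term.)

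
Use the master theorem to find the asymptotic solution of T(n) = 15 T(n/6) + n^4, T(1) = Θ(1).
T(n) = Θ(n^4)

log_6 15 ≈ 1.511. f(n) = n^4 dominates n^(log_6 15) since 4 > 1.511, and the regularity condition a·f(n/b) = 15·(n/6)^4 = (15/1296)·n^4 ≤ c·f(n) holds with c = 15/1296 ≈ 0.0116 < 1. So this is Case 3: T(n) = Θ(f(n)) = Θ(n^4).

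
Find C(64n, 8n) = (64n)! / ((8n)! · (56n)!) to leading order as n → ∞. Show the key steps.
C(64n, 8n) ~ (16777216/823543)^(8n) · sqrt(4/(7π·8n))

Write N = 8n. Apply Stirling to each factorial:
  (8N)! ~ sqrt(2π·8N) · (8N/e)^(8N),
  N! ~ sqrt(2π N) · (N/e)^N,
  (7N)! ~ sqrt(2π·7N) · (7N/e)^(7N).
The exponential factors combine to (8N)^(8N) / (N^N · (7N)^(7N)) = 8^(8N)/7^(7N) = (8^8/7^7)^N = (16777216/823543)^N.
The square-root prefactors combine to sqrt(2π·8N) / (sqrt(2π N)·sqrt(2π·7N)) = sqrt(8 / (2π·7·N)) = sqrt(4/(7π·8n)).
Substituting N = 8n: C(64n, 8n) ~ (16777216/823543)^(8n) · sqrt(4/(7π·8n)).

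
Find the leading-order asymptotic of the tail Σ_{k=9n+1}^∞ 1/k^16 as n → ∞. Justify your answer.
Σ_{k>9n} 1/k^16 ~ 1/(15 · (9n)^15)

Compare to the integral: ∫_{9n}^∞ x^(−16) dx = [−x^(−15)/15]_{9n}^∞ = 1/((16−1)·(9n)^15). Euler-Maclaurin then gives
  Σ_{k>9n} 1/k^16 = ∫_{9n}^∞ dx/x^16 − 1/(2·(9n)^16) + O(1/(9n)^17).
(Equivalently this is ζ(16) − Σ_{k≤9n} 1/k^16.)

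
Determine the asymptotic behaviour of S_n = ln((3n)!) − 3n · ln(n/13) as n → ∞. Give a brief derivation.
S_n ~ 3n · (ln 39 − 1) + O(ln n)

Stirling: ln((3n)!) = 3n ln(3n) − 3n + O(ln n).
  S_n = 3n ln(3n) − 3n − 3n ln(n/13) + O(ln n)
      = 3n ln(3n) − 3n ln n + 3n ln 13 − 3n + O(ln n)
      = 3n ln 3 + 3n ln 13 − 3n + O(ln n)
      = 3n (ln 39 − 1) + O(ln n).
Numerically ln(39) − 1 ≈ 2.6636.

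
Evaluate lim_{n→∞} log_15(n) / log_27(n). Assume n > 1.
lim = ln(27) / ln(15) = log_15(27)

Change of base: log_15(n) = ln n / ln 15 and log_27(n) = ln n / ln 27. The ratio is (ln n / ln 15) · (ln 27 / ln n) = ln 27 / ln 15, a constant independent of n. So the limit is ln 27 / ln 15 = log_15(27).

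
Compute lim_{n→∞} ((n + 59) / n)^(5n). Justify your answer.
lim = e^295

Rewrite as (1 + 59/n)^(5n). By the standard limit (1 + x/n)^n → e^x, we have (1 + 59/n)^n → e^59, and raising to the 5th power gives e^295.
More precisely, ln[(1 + 59/n)^(5n)] = 5n · ln(1 + 59/n) = 5n · (59/n + O(1/n^2)) = 295 + O(1/n) → 295.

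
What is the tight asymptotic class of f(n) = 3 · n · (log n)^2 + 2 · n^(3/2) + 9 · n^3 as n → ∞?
f(n) ∈ Θ(n^3)

Compare the terms by growth order. For large n, n^a · (log n)^b dominates n^a' · (log n)^b' iff a > a', or (a = a' and b > b'). Ranking the 3 terms shows the dominant one is 9 · n^3. Hence f(n) ∈ Θ(n^3).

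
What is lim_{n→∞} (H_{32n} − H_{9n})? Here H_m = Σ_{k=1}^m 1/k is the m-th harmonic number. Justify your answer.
lim = ln(32/9)

Euler-Maclaurin gives H_m = ln m + γ + 1/(2m) + O(1/m^2). The γ and O(1/m) terms cancel in the difference:
  H_{32n} − H_{9n} = ln(32n) − ln(9n) + O(1/n) = ln(32/9) + O(1/n).
Hence the limit is ln(32/9).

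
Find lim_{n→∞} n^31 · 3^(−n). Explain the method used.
lim = 0

Exponentials with base > 1 dominate every fixed polynomial: for any fixed c, n^c / 3^n → 0 as n → ∞ (e.g. by the ratio test, or by writing 3^n = e^(n ln 3) and noting e^(n ln 3) / n^c → ∞). Hence n^31 · 3^(−n) = n^31 / 3^n → 0.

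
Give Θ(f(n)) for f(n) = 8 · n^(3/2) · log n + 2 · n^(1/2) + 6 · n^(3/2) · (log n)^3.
f(n) ∈ Θ(n^(3/2) · (log n)^3)

Compare the terms by growth order. For large n, n^a · (log n)^b dominates n^a' · (log n)^b' iff a > a', or (a = a' and b > b'). Ranking the 3 terms shows the dominant one is 6 · n^(3/2) · (log n)^3. Hence f(n) ∈ Θ(n^(3/2) · (log n)^3).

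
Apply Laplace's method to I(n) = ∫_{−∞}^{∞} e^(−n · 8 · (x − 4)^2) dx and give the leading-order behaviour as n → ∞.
I(n) = sqrt(π/(8n))

Here φ(x) = 8 · (x − 4)^2 has its unique minimum at x* = 4 with φ(x*) = 0 and φ''(x*) = 16. Laplace's method gives
  I(n) ~ e^(−n φ(x*)) · sqrt(2π / (n · φ''(x*))) = sqrt(2π / (16n)) = sqrt(π/(8n)).
This is exact: substituting u = (x − 4)·sqrt(8n) gives I(n) = (1/sqrt(8n)) ∫_{−∞}^{∞} e^(−u^2) du = sqrt(π/(8n)).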